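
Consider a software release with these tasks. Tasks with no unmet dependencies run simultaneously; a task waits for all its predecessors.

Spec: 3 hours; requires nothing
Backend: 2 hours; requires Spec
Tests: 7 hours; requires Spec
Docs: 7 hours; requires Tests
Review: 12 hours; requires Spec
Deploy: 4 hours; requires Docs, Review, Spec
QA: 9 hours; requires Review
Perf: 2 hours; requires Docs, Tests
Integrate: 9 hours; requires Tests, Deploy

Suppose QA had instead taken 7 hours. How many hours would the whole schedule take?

30

Baseline: Spec→Tests→Docs→Deploy→Integrate = 3+7+7+4+9 = 30 → 30 hours.
QA is off the critical path — its longest chain is 24 hours, giving 6 of slack.
That remains the longest chain; total 30 hours.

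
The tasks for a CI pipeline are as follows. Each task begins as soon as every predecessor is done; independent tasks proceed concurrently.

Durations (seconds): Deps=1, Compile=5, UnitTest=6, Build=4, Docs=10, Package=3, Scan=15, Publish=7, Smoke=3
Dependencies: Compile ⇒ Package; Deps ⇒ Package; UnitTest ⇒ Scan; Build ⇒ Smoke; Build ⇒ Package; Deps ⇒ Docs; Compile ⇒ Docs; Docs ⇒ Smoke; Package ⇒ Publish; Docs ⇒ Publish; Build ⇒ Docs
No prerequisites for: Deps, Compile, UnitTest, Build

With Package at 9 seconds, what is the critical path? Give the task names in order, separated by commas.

Actual critical path: Compile→Docs→Publish = 5+10+7 = 22 ⇒ 22 seconds.
Package is off the critical path — its longest chain is 15 seconds, giving 7 of slack.
No other chain overtakes it, so the finish is 22 seconds.

Compile, Docs, Publish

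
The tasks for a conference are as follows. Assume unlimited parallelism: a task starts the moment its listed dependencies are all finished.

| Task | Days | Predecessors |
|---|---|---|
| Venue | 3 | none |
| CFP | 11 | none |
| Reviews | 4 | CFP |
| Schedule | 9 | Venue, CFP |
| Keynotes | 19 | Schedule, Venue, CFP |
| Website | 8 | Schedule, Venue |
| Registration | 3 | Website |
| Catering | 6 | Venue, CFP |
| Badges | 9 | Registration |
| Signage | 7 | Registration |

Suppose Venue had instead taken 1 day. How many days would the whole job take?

40

Actual critical path: CFP→Schedule→Website→Registration→Badges = 11+9+8+3+9 = 40 ⇒ 40 days.
The longest path through Venue is only 32 days, so Venue has float 8.
That remains the longest chain; total 40 days.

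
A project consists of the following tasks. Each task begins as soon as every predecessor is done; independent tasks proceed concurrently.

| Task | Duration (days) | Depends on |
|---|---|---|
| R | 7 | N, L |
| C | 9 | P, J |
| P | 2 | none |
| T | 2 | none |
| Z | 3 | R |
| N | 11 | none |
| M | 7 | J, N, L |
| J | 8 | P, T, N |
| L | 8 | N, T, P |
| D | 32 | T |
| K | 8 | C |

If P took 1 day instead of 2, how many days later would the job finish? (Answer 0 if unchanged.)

0

As given, the longest chain is N→J→C→K = 11+8+9+8 = 36, so the finish is 36 days.
P has 9 days of float (longest path through it is 27).
No other chain overtakes it, so the finish is 36 days.
Change in finish: 36 − 36 = +0 days.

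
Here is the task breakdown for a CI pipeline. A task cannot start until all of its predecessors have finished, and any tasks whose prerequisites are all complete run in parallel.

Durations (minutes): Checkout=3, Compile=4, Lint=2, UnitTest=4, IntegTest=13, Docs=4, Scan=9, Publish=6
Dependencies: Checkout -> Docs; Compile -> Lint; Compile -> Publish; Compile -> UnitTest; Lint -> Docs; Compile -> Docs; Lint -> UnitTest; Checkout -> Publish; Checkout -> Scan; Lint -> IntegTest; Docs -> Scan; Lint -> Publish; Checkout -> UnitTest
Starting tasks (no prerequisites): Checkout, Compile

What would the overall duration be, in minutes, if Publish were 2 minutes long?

19

As given, the longest chain is Compile→Lint→IntegTest = 4+2+13 = 19, so the finish is 19 minutes.
Publish has 7 minutes of float (longest path through it is 12).
That remains the longest chain; total 19 minutes.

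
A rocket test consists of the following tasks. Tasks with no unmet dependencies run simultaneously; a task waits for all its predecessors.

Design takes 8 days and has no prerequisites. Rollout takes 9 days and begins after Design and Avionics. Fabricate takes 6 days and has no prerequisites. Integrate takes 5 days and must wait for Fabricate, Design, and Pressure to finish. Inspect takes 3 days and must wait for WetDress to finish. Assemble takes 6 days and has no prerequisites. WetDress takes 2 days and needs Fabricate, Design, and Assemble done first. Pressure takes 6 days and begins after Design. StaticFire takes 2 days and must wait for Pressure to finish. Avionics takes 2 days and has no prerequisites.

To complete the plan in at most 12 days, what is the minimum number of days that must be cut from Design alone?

Current finish: 19 days; target: 12.
Design is on every critical path, so each day cut from Design cuts the finish by one (this holds down to a finish of 12).
Need 19 − 12 = 7 days off Design → Design becomes 1 day, finish becomes 12.

7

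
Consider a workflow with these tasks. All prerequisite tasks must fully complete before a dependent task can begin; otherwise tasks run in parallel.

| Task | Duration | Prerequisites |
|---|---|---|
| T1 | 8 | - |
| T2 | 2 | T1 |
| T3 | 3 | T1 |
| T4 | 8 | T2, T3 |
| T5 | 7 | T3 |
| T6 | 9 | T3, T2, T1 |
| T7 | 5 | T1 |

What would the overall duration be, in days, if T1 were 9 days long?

Baseline: T1→T3→T6 = 8+3+9 = 20 → 20 days.
T1 is on the critical path; changing it to 9 makes that path 21 days.
The critical path is still T1→T3→T6; finish is now 21 days.

21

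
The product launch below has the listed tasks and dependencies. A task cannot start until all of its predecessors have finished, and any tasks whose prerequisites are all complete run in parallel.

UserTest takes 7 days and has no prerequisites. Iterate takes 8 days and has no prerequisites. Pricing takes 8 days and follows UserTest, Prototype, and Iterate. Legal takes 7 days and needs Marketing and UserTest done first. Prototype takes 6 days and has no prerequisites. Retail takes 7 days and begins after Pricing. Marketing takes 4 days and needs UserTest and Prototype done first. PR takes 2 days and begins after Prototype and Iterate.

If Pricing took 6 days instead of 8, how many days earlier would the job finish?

Critical path before the change: Iterate→Pricing→Retail = 8+8+7 = 23 giving 23 days.
Pricing is on the critical path; changing it to 6 makes that path 21 days.
That remains the longest chain; total 21 days.
Change in finish: 21 − 23 = -2 days.

2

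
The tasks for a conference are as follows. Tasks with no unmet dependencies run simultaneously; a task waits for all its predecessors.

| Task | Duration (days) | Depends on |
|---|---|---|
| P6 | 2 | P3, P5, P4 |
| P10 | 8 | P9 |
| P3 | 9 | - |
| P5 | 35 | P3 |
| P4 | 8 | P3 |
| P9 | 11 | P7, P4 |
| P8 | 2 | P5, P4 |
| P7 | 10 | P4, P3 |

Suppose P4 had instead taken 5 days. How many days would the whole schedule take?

As given, the longest chain is P3→P4→P7→P9→P10 = 9+8+10+11+8 = 46, so the finish is 46 days.
Since P4 is critical, the -3 change carries straight to that chain (now 43 days).
Now P3→P5→P6 = 9+35+2 = 46 is longest, so the finish becomes 46 days.

46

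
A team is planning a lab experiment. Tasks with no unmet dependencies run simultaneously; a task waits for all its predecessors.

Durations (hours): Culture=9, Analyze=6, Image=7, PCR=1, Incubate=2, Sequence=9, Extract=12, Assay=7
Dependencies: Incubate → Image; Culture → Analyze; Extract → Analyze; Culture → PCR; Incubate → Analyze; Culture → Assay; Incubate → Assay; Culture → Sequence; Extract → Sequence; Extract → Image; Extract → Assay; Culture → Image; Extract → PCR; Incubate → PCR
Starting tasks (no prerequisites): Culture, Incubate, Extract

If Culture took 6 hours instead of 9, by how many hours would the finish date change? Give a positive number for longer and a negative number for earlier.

Critical path before the change: Extract→Sequence = 12+9 = 21 giving 21 hours.
Culture is off the critical path — its longest chain is 18 hours, giving 3 of slack.
The critical path is still Extract→Sequence; finish is now 21 hours.
Change in finish: 21 − 21 = +0 hours.

0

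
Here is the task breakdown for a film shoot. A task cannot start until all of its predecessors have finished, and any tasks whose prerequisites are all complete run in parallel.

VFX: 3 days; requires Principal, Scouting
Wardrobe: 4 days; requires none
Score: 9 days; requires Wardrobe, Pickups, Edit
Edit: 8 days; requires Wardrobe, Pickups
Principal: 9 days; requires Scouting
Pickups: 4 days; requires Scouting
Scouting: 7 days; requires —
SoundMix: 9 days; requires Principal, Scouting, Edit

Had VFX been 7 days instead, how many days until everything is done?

28

Critical path before the change: Scouting→Pickups→Edit→Score = 7+4+8+9 = 28 giving 28 days.
VFX has 9 days of float (longest path through it is 19).
The critical path is still Scouting→Pickups→Edit→Score; finish is now 28 days.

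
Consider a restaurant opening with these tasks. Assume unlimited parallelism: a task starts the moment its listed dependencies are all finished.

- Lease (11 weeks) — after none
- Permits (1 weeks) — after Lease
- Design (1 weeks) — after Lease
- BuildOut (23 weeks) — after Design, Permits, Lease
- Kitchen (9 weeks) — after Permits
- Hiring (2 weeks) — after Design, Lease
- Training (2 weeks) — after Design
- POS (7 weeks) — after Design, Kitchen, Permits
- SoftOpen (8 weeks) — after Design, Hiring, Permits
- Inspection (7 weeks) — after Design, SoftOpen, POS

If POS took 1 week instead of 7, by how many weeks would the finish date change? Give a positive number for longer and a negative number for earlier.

Actual critical path: Lease→Permits→Kitchen→POS→Inspection = 11+1+9+7+7 = 35 ⇒ 35 weeks.
POS lies on that path, so at 1 week the path becomes 29 weeks.
Now Lease→Permits→BuildOut = 11+1+23 = 35 is longest, so the finish becomes 35 weeks.
Change in finish: 35 − 35 = +0 weeks.

0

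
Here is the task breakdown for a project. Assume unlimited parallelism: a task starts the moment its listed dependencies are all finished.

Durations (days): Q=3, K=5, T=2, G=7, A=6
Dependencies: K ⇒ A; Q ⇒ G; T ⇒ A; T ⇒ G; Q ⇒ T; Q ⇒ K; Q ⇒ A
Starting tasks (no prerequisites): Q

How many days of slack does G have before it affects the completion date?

The longest chain is Q→K→A = 3+5+6 = 14; overall finish 14 days.
Longest path through G: 12 days (earliest finish 12, latest finish 14).
So G can slip 14 − 12 = 2 days.

2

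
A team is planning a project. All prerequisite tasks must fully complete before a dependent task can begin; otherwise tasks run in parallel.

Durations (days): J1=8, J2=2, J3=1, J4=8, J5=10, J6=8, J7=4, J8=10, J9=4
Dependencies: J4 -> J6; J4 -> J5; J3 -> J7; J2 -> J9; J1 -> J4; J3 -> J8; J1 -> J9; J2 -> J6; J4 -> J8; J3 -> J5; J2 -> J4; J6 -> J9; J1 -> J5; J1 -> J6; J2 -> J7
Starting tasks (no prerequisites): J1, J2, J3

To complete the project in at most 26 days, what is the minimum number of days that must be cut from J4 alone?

2

Current finish: 28 days; target: 26.
J4 is on every critical path, so each day cut from J4 cuts the finish by one (this holds down to a finish of 21).
Need 28 − 26 = 2 days off J4 → J4 becomes 6 days, finish becomes 26.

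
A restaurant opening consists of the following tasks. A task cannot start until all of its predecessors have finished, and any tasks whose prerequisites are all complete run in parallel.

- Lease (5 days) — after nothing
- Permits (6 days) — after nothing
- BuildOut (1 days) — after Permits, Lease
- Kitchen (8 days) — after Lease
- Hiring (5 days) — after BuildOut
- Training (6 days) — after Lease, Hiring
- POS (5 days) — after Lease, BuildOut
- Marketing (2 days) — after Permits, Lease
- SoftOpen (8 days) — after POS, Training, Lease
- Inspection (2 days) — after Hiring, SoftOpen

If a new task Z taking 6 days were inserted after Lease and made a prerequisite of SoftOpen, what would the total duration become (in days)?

28

Originally the project takes 28 days.
With Z inserted, SoftOpen now waits for max(POS, Training, Lease, Z).
New critical path: Permits→BuildOut→Hiring→Training→SoftOpen→Inspection = 6+1+5+6+8+2 = 28 ⇒ 28 days.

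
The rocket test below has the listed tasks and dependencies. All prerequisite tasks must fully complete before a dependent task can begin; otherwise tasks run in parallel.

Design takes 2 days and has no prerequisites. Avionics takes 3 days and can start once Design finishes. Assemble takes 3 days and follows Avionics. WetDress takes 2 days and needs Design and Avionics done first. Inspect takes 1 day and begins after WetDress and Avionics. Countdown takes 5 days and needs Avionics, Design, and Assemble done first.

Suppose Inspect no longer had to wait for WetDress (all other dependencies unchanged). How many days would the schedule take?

13

Before: longest chain Design→Avionics→Assemble→Countdown = 2+3+3+5 = 13, finish 13.
Without WetDress→Inspect, Inspect's earliest start moves from 7 to 5.
New critical path: Design→Avionics→Assemble→Countdown = 2+3+3+5 = 13 ⇒ 13 days.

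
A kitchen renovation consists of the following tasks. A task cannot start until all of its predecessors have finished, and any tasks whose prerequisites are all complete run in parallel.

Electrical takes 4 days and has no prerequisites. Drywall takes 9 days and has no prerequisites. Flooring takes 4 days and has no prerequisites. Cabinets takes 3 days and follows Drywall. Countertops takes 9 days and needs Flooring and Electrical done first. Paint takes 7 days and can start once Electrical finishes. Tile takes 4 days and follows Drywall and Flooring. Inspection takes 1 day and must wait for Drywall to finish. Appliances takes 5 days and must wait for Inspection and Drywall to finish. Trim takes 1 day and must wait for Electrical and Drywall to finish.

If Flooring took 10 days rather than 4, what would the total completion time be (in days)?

The binding path is Drywall→Inspection→Appliances = 9+1+5 = 15; finish at 15 days.
Flooring has 2 days of float (longest path through it is 13).
New critical path: Flooring→Countertops = 10+9 = 19 ⇒ 19 days.

19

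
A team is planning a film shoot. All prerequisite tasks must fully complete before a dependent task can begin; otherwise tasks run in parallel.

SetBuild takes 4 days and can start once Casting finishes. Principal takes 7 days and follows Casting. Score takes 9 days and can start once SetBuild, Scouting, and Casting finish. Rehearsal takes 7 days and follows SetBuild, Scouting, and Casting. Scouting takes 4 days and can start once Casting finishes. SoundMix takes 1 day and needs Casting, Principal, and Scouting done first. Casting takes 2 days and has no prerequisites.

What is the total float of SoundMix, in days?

5

The longest chain is Casting→Scouting→Score = 2+4+9 = 15; overall finish 15 days.
SoundMix finishes as early as 10 and must finish by 15.
Slack of SoundMix = 14 − 9 = 5 days.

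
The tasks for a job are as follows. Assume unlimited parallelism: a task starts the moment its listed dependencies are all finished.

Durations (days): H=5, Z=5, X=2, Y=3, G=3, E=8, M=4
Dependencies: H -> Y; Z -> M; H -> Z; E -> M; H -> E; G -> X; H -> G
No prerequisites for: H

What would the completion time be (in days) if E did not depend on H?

14

With the dependency in place, H→E→M = 5+8+4 = 17 sets the finish at 17 days.
Without H→E, E's earliest start moves from 5 to 0.
The longest chain is now H→Z→M = 5+5+4 = 14, so the job takes 14 days.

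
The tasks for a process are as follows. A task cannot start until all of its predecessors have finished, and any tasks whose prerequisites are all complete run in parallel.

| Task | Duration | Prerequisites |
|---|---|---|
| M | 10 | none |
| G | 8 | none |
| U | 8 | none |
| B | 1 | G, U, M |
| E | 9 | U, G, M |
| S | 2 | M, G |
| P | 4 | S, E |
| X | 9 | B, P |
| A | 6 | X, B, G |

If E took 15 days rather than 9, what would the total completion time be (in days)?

Critical path before the change: M→E→P→X→A = 10+9+4+9+6 = 38 giving 38 days.
E is on the critical path; changing it to 15 makes that path 44 days.
That remains the longest chain; total 44 days.

44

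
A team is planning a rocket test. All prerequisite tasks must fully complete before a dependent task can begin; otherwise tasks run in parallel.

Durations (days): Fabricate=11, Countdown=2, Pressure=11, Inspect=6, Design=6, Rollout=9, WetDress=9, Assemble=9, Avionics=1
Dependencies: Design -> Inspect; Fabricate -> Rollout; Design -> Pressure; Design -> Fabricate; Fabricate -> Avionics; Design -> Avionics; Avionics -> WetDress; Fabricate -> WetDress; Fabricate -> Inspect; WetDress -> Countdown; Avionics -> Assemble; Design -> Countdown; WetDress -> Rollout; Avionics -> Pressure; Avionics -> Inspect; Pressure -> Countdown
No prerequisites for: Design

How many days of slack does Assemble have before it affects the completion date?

9

Design→Fabricate→Avionics→WetDress→Rollout = 6+11+1+9+9 = 36 sets the makespan at 36 days.
The longest chain containing Assemble totals 27 days.
Slack of Assemble = 27 − 18 = 9 days.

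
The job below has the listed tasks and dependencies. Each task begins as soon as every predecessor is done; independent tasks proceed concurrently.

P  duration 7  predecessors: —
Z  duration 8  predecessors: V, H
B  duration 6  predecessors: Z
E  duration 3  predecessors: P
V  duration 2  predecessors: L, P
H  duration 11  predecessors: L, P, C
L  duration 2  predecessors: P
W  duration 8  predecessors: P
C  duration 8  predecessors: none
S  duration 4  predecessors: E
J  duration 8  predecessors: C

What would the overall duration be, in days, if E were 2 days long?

As given, the longest chain is P→L→H→Z→B = 7+2+11+8+6 = 34, so the finish is 34 days.
E is off the critical path — its longest chain is 14 days, giving 20 of slack.
The critical path is still P→L→H→Z→B; finish is now 34 days.

34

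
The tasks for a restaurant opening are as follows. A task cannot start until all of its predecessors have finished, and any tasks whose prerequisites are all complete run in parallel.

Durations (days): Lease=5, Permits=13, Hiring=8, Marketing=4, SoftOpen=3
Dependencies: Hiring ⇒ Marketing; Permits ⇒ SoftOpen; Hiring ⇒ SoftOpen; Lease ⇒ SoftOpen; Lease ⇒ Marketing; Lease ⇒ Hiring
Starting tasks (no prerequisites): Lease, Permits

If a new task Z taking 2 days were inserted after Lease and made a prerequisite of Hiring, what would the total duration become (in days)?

19

Originally the restaurant opening takes 17 days.
With Z inserted, Hiring now waits for max(Lease, Z).
New critical path: Lease→Z→Hiring→Marketing = 5+2+8+4 = 19 ⇒ 19 days.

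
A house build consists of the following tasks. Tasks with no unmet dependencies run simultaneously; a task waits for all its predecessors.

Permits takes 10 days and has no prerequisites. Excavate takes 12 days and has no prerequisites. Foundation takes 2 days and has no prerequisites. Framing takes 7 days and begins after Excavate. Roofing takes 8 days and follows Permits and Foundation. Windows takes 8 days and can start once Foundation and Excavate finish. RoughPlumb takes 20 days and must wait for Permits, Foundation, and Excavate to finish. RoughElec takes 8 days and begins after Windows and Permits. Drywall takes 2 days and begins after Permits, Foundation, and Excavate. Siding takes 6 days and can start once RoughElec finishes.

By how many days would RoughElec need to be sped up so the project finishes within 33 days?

1

Current finish: 34 days; target: 33.
RoughElec is on every critical path, so each day cut from RoughElec cuts the finish by one (this holds down to a finish of 32).
Need 34 − 33 = 1 day off RoughElec → RoughElec becomes 7 days, finish becomes 33.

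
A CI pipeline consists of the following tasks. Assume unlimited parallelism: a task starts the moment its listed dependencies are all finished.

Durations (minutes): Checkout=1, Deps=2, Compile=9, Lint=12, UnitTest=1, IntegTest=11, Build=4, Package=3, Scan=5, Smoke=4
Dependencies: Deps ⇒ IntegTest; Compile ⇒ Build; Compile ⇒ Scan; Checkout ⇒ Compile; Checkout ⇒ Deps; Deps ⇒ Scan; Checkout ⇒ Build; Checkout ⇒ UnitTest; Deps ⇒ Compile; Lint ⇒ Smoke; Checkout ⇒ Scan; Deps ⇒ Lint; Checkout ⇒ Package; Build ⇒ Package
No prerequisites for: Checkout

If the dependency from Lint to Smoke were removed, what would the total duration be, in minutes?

With the dependency in place, Checkout→Deps→Compile→Build→Package = 1+2+9+4+3 = 19 sets the finish at 19 minutes.
Without Lint→Smoke, Smoke's earliest start moves from 15 to 0.
After: Checkout→Deps→Compile→Build→Package = 1+2+9+4+3 = 19 → 19 minutes.

19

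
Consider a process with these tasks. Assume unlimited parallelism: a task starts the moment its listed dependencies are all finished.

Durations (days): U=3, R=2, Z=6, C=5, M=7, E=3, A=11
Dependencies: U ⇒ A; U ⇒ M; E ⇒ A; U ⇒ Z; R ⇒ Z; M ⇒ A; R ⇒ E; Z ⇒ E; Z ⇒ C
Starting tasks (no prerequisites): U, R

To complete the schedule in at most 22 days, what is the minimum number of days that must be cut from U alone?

Current finish: 23 days; target: 22.
U is on every critical path, so each day cut from U cuts the finish by one (this holds down to a finish of 22).
Need 23 − 22 = 1 day off U → U becomes 2 days, finish becomes 22.

1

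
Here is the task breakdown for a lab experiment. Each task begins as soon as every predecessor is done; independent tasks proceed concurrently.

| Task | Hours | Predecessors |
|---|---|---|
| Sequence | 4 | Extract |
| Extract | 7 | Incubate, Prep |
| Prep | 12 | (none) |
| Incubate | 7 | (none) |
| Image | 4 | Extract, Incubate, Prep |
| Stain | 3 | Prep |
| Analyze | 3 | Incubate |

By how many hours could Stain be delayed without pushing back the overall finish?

Prep→Extract→Sequence = 12+7+4 = 23 sets the makespan at 23 hours.
Longest path through Stain: 15 hours (earliest finish 15, latest finish 23).
Slack of Stain = 20 − 12 = 8 hours.

8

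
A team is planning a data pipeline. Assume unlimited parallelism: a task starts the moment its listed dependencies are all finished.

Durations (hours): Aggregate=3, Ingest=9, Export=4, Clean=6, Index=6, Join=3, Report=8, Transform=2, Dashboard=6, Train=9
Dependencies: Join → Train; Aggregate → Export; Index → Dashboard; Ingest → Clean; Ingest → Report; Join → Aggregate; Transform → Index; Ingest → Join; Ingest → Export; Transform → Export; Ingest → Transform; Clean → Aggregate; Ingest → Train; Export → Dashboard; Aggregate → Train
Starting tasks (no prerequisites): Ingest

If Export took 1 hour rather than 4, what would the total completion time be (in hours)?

27

Actual critical path: Ingest→Clean→Aggregate→Export→Dashboard = 9+6+3+4+6 = 28 ⇒ 28 hours.
Export lies on that path, so at 1 hour the path becomes 25 hours.
New critical path: Ingest→Clean→Aggregate→Train = 9+6+3+9 = 27 ⇒ 27 hours.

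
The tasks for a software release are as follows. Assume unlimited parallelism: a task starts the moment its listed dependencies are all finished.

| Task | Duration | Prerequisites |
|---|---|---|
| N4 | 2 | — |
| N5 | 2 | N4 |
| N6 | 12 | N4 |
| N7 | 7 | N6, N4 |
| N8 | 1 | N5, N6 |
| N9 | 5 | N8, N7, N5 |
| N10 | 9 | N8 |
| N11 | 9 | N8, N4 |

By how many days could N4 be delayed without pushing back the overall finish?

0

N4→N6→N7→N9 = 2+12+7+5 = 26 sets the makespan at 26 days.
The longest chain containing N4 totals 26 days.
Float = 26 − 26 = 0.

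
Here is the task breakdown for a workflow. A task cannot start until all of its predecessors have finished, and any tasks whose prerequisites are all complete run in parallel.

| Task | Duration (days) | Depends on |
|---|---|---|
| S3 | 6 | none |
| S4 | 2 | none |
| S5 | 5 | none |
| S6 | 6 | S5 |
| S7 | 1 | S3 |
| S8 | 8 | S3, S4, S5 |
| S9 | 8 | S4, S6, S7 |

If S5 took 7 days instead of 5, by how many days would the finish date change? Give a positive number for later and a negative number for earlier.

Actual critical path: S5→S6→S9 = 5+6+8 = 19 ⇒ 19 days.
S5 is on the critical path; changing it to 7 makes that path 21 days.
No other chain overtakes it, so the finish is 21 days.
Change in finish: 21 − 19 = +2 days.

2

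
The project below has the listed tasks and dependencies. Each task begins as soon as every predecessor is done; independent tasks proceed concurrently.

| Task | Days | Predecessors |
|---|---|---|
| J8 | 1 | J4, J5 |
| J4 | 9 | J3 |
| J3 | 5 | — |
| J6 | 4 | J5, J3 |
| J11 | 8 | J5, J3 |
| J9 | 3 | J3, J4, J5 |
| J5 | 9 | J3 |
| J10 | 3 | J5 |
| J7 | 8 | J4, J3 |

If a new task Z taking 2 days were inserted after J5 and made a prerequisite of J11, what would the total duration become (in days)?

Originally the project takes 22 days.
With Z inserted, J11 now waits for max(J5, J3, Z).
New critical path: J3→J5→Z→J11 = 5+9+2+8 = 24 ⇒ 24 days.

24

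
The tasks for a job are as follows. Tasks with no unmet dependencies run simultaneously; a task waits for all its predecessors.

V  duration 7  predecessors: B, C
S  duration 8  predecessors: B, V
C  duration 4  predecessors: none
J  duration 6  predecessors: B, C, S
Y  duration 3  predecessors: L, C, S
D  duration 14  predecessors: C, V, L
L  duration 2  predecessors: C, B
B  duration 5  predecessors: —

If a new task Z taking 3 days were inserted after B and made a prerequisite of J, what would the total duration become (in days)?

26

Originally the schedule takes 26 days.
With Z inserted, J now waits for max(B, C, S, Z).
New critical path: B→V→S→J = 5+7+8+6 = 26 ⇒ 26 days.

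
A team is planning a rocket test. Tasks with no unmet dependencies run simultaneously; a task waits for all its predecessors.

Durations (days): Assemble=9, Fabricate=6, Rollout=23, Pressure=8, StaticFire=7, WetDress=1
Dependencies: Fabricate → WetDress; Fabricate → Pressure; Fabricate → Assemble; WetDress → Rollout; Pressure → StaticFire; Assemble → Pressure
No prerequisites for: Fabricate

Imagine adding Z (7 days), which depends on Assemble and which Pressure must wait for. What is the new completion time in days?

37

Originally the schedule takes 30 days.
With Z inserted, Pressure now waits for max(Fabricate, Assemble, Z).
New critical path: Fabricate→Assemble→Z→Pressure→StaticFire = 6+9+7+8+7 = 37 ⇒ 37 days.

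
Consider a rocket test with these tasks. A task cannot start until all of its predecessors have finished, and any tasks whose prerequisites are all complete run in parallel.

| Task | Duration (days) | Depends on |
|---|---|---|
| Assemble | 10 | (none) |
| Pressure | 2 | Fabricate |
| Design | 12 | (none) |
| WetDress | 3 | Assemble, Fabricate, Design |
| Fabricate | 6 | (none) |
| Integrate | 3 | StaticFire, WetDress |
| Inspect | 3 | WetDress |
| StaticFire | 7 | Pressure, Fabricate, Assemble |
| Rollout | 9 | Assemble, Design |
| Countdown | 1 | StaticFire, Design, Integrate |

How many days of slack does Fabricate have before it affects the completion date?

The longest chain is Design→Rollout = 12+9 = 21; overall finish 21 days.
Longest path through Fabricate: 19 days (earliest finish 6, latest finish 8).
Float = 21 − 19 = 2.

2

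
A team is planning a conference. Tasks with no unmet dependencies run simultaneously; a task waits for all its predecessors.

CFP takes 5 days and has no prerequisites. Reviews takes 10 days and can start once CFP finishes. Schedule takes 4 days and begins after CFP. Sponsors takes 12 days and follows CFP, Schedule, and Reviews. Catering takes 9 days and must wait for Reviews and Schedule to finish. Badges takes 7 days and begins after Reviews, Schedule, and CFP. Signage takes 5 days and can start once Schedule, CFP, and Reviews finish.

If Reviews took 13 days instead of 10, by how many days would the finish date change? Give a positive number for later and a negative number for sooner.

As given, the longest chain is CFP→Reviews→Sponsors = 5+10+12 = 27, so the finish is 27 days.
Reviews lies on that path, so at 13 days the path becomes 30 days.
The critical path is still CFP→Reviews→Sponsors; finish is now 30 days.
Change in finish: 30 − 27 = +3 days.

3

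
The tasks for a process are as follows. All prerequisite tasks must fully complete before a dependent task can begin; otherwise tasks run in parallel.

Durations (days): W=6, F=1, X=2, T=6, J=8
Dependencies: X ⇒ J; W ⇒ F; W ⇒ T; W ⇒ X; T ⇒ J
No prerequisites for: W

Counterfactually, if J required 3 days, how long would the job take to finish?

Critical path before the change: W→T→J = 6+6+8 = 20 giving 20 days.
J is on the critical path; changing it to 3 makes that path 15 days.
No other chain overtakes it, so the finish is 15 days.

15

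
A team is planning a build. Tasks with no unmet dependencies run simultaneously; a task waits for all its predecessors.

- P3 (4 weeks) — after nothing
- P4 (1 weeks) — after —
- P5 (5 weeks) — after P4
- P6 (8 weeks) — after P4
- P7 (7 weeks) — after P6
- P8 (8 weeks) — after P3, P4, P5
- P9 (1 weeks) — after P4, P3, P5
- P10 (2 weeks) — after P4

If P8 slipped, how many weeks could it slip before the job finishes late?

2

Critical path: P4→P6→P7 = 1+8+7 = 16, so the finish is 16 weeks.
Longest path through P8: 14 weeks (earliest finish 14, latest finish 16).
So P8 can slip 16 − 14 = 2 weeks.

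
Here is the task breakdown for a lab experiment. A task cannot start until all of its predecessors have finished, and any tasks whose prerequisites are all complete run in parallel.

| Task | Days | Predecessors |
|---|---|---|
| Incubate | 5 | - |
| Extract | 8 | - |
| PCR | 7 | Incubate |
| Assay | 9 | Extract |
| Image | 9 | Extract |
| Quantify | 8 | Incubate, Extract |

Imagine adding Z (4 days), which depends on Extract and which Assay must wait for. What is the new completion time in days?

21

Originally the job takes 17 days.
With Z inserted, Assay now waits for max(Extract, Z).
New critical path: Extract→Z→Assay = 8+4+9 = 21 ⇒ 21 days.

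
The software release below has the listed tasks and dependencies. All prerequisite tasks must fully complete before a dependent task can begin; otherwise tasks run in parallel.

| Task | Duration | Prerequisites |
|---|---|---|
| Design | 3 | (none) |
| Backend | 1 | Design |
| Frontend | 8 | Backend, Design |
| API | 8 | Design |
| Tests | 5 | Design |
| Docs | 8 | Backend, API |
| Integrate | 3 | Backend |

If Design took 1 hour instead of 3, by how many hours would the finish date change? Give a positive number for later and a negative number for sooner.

-2

Actual critical path: Design→API→Docs = 3+8+8 = 19 ⇒ 19 hours.
Since Design is critical, the -2 change carries straight to that chain (now 17 hours).
That remains the longest chain; total 17 hours.
Change in finish: 17 − 19 = -2 hours.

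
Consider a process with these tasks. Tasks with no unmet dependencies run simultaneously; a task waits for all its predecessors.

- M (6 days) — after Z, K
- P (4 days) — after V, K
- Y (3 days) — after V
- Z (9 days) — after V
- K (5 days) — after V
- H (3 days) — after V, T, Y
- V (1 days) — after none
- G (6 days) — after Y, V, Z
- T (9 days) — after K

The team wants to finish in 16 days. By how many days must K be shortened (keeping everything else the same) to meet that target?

Current finish: 18 days; target: 16.
K is on every critical path, so each day cut from K cuts the finish by one (this holds down to a finish of 16).
Need 18 − 16 = 2 days off K → K becomes 3 days, finish becomes 16.

2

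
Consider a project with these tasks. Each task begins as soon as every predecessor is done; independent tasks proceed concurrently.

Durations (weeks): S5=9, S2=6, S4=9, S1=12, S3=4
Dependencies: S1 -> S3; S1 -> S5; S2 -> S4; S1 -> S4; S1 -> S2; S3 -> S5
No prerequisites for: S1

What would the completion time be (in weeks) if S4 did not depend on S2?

With the dependency in place, S1→S2→S4 = 12+6+9 = 27 sets the finish at 27 weeks.
Without S2→S4, S4's earliest start moves from 18 to 12.
After: S1→S3→S5 = 12+4+9 = 25 → 25 weeks.

25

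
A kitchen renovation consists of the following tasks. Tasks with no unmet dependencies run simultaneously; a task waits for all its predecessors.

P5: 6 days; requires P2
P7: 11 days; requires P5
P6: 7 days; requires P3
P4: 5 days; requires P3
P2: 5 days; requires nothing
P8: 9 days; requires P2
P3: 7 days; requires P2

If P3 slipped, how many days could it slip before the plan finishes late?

3

The longest chain is P2→P5→P7 = 5+6+11 = 22; overall finish 22 days.
The longest chain containing P3 totals 19 days.
So P3 can slip 15 − 12 = 3 days.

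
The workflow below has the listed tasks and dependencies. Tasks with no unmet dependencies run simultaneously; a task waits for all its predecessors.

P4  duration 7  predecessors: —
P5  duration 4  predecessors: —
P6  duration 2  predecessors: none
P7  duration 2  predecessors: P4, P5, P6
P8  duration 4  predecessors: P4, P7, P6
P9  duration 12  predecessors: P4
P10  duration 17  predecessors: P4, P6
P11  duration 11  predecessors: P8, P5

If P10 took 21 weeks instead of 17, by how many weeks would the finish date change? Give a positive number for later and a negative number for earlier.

4

The binding path is P4→P10 = 7+17 = 24; finish at 24 weeks.
P10 lies on that path, so at 21 weeks the path becomes 28 weeks.
The critical path is still P4→P10; finish is now 28 weeks.
Change in finish: 28 − 24 = +4 weeks.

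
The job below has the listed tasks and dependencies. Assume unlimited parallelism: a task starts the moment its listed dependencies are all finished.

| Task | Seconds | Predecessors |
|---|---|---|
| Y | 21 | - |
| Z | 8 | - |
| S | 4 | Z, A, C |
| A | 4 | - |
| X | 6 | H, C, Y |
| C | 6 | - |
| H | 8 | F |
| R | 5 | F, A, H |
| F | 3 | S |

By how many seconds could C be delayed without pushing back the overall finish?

2

Critical path: Z→S→F→H→X = 8+4+3+8+6 = 29, so the finish is 29 seconds.
The longest chain containing C totals 27 seconds.
Float = 29 − 27 = 2.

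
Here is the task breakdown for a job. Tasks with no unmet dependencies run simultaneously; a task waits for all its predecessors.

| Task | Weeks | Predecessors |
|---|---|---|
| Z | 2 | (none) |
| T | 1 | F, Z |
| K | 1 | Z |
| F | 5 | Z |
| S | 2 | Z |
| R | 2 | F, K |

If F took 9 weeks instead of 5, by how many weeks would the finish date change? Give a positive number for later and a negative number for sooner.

Baseline: Z→F→R = 2+5+2 = 9 → 9 weeks.
F lies on that path, so at 9 weeks the path becomes 13 weeks.
That remains the longest chain; total 13 weeks.
Change in finish: 13 − 9 = +4 weeks.

4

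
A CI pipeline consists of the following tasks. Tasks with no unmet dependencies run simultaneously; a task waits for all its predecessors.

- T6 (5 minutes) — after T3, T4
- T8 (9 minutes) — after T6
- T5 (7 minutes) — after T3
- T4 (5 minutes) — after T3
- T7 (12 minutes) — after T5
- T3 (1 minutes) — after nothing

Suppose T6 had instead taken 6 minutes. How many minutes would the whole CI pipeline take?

21

Baseline: T3→T4→T6→T8 = 1+5+5+9 = 20 → 20 minutes.
T6 is on the critical path; changing it to 6 makes that path 21 minutes.
No other chain overtakes it, so the finish is 21 minutes.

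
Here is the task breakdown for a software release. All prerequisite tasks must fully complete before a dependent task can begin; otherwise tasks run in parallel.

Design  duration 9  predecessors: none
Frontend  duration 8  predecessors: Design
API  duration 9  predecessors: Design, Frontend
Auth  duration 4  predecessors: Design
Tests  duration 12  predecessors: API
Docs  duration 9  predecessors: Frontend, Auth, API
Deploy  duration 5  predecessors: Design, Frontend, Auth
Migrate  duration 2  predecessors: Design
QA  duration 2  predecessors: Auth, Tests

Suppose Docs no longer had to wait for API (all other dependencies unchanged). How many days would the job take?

40

Original critical path: Design→Frontend→API→Tests→QA = 9+8+9+12+2 = 40 ⇒ 40 days.
Without API→Docs, Docs's earliest start moves from 26 to 17.
New critical path: Design→Frontend→API→Tests→QA = 9+8+9+12+2 = 40 ⇒ 40 days.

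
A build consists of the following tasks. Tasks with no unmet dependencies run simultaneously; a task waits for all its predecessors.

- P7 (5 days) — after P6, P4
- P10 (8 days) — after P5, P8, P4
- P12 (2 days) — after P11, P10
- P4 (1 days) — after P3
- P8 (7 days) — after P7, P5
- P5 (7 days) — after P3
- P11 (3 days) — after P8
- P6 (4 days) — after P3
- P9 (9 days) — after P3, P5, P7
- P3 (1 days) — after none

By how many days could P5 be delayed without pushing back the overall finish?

Critical path: P3→P6→P7→P8→P10→P12 = 1+4+5+7+8+2 = 27, so the finish is 27 days.
P5 finishes as early as 8 and must finish by 10.
Float = 27 − 25 = 2.

2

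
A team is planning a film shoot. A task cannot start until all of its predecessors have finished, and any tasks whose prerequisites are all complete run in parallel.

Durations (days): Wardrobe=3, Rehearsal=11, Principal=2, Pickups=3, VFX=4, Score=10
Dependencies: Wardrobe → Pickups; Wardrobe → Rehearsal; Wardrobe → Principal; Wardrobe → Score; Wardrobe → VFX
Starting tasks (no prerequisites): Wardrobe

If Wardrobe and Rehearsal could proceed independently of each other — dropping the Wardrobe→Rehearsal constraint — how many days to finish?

With the dependency in place, Wardrobe→Rehearsal = 3+11 = 14 sets the finish at 14 days.
Without Wardrobe→Rehearsal, Rehearsal's earliest start moves from 3 to 0.
New critical path: Wardrobe→Score = 3+10 = 13 ⇒ 13 days.

13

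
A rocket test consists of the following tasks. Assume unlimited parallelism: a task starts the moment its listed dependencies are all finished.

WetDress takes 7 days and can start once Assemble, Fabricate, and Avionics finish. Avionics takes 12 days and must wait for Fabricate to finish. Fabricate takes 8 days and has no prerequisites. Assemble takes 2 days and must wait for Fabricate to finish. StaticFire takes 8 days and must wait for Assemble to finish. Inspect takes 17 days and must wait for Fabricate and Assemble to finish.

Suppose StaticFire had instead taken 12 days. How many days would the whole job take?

Critical path before the change: Fabricate→Avionics→WetDress = 8+12+7 = 27 giving 27 days.
StaticFire has 9 days of float (longest path through it is 18).
The critical path is still Fabricate→Avionics→WetDress; finish is now 27 days.

27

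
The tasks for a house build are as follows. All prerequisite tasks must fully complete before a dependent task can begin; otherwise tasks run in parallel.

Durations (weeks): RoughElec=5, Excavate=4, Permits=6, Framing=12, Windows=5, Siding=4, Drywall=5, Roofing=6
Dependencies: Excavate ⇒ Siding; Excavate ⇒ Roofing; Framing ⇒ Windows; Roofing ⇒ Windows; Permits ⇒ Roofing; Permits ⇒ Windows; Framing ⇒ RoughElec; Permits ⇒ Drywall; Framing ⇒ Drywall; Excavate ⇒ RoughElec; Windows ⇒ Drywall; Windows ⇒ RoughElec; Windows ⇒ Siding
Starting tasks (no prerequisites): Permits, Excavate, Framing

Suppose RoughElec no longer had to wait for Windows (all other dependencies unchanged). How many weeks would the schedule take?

22

Original critical path: Permits→Roofing→Windows→RoughElec = 6+6+5+5 = 22 ⇒ 22 weeks.
Without Windows→RoughElec, RoughElec's earliest start moves from 17 to 12.
New critical path: Permits→Roofing→Windows→Drywall = 6+6+5+5 = 22 ⇒ 22 weeks.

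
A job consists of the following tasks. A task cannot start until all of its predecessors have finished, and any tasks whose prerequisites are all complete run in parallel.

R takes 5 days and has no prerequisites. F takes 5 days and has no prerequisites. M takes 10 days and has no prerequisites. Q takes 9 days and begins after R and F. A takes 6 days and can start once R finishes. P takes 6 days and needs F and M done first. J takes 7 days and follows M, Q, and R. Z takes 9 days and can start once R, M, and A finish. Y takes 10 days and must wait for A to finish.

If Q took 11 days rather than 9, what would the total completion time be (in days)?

Critical path before the change: R→Q→J = 5+9+7 = 21 giving 21 days.
Q is on the critical path; changing it to 11 makes that path 23 days.
The critical path is still R→Q→J; finish is now 23 days.

23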